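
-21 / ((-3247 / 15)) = 315 / 3247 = 0.10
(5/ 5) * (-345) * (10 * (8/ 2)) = -13800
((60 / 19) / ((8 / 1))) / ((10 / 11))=33 / 76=0.43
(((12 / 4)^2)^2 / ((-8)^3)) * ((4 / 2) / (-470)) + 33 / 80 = 49713 / 120320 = 0.41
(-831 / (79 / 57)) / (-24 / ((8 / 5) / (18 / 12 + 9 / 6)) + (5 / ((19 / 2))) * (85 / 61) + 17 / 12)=658780236 / 47080603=13.99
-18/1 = -18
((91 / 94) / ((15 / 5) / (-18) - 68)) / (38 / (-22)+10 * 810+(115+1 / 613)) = -613613 / 354870093769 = -0.00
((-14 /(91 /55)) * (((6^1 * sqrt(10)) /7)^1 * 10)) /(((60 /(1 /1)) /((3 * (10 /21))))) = -1100 * sqrt(10) /637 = -5.46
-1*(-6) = 6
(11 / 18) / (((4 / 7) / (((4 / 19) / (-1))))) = -77 / 342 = -0.23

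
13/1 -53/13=116/13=8.92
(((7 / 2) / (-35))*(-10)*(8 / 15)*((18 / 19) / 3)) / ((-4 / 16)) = -64 / 95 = -0.67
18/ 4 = 9/ 2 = 4.50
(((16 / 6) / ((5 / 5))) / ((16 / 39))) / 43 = 13 / 86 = 0.15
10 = 10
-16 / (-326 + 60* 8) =-8 / 77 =-0.10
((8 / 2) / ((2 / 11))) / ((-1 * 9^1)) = -22 / 9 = -2.44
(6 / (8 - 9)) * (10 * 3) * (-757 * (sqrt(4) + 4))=817560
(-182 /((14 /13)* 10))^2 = 28561 /100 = 285.61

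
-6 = -6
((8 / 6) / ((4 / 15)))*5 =25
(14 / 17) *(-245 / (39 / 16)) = -54880 / 663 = -82.78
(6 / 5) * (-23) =-138 / 5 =-27.60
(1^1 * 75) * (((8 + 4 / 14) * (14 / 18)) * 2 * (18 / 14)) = 8700 / 7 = 1242.86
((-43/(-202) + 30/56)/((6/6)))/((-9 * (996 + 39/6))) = -0.00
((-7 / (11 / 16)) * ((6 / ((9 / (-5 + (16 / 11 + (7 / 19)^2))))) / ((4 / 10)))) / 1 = 7582400 / 131043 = 57.86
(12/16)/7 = 3/28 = 0.11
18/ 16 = 9/ 8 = 1.12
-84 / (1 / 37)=-3108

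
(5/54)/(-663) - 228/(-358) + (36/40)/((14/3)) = 372152843/448599060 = 0.83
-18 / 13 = -1.38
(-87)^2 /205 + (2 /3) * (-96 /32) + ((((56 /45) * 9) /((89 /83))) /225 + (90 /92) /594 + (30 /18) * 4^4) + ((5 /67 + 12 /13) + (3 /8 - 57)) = 2938266119766247 /7236941283000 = 406.01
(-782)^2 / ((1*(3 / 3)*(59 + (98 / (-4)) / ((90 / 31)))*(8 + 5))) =110074320 / 118313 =930.37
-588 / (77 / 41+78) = -24108 / 3275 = -7.36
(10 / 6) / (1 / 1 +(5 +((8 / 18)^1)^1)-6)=15 / 4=3.75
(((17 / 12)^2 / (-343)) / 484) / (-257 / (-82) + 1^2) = -11849 / 4052020896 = -0.00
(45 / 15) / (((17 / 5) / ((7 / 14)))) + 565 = 19225 / 34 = 565.44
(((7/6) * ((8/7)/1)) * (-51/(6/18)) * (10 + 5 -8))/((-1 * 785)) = 1428/785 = 1.82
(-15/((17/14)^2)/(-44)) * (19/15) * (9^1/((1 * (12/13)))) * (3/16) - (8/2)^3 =-12912257/203456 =-63.46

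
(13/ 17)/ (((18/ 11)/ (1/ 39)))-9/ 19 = -8053/ 17442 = -0.46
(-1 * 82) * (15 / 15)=-82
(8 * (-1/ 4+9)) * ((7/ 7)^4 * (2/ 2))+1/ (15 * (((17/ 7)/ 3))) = 5957/ 85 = 70.08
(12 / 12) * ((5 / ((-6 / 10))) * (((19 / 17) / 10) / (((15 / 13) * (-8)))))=247 / 2448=0.10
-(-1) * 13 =13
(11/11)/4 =1/4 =0.25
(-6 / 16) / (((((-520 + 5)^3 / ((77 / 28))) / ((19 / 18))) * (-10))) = -209 / 262254480000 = -0.00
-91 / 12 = -7.58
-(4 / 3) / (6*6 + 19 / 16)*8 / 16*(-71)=2272 / 1785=1.27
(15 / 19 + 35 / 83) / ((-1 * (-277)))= 1910 / 436829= 0.00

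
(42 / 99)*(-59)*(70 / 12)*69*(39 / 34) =-4322045 / 374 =-11556.27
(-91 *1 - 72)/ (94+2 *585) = -163/ 1264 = -0.13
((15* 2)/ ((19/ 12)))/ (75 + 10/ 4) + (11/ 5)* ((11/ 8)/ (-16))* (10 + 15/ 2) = -462019/ 150784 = -3.06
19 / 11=1.73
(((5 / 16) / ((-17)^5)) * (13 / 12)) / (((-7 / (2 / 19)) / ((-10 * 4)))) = -325 / 2266091772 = -0.00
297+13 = 310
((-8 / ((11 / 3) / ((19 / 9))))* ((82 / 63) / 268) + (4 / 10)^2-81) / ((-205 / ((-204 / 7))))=-19148055604 / 1665712125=-11.50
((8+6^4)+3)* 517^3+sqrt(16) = 180612255795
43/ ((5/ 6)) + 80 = 658/ 5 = 131.60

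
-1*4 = -4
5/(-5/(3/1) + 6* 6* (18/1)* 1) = 15/1939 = 0.01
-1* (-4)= 4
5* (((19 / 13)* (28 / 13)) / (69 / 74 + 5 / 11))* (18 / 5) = 7794864 / 190801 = 40.85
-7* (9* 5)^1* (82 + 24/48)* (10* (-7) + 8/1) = 1611225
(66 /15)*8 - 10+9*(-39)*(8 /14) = -175.37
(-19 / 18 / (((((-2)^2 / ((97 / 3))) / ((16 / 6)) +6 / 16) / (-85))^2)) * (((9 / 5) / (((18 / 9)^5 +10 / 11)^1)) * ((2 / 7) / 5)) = -18186016288 / 135479043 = -134.23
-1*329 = -329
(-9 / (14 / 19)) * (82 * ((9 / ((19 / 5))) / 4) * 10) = -83025 / 14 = -5930.36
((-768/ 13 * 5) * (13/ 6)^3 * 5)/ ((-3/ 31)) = 4191200/ 27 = 155229.63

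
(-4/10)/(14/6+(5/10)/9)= -36/215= -0.17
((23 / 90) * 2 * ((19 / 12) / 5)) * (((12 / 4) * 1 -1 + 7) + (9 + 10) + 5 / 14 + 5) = 204079 / 37800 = 5.40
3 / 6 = 1 / 2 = 0.50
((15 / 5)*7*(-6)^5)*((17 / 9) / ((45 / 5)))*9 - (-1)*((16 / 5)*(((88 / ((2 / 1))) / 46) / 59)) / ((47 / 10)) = -19672504288 / 63779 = -308447.99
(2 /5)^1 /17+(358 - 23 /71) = 2158717 /6035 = 357.70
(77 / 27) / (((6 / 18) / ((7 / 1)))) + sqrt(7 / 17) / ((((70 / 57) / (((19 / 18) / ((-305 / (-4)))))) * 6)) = 59.89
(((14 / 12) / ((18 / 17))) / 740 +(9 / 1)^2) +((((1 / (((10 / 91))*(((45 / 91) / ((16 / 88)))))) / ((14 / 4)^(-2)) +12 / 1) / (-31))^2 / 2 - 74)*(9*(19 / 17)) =-25619392825324301 / 39496004460000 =-648.66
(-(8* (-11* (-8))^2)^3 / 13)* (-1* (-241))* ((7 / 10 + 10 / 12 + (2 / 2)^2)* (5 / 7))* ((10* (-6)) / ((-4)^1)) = -10887712324525752320 / 91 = -119645190379403871.65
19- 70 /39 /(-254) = 94142 /4953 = 19.01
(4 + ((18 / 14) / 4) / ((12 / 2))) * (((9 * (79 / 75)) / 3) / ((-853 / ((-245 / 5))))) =125531 / 170600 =0.74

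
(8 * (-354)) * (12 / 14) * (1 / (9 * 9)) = -1888 / 63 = -29.97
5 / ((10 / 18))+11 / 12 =119 / 12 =9.92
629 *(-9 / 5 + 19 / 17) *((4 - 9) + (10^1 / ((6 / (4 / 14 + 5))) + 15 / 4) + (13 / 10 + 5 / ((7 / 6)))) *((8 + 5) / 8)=-77012429 / 8400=-9168.15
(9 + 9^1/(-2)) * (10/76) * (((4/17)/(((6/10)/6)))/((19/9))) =4050/6137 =0.66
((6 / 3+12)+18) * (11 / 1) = 352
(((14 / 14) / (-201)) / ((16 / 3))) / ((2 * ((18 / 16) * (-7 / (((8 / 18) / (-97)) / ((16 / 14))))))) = -1 / 4211352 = -0.00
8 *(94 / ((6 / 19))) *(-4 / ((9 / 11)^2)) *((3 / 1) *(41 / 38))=-3730672 / 81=-46057.68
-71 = -71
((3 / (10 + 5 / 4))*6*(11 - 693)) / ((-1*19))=5456 / 95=57.43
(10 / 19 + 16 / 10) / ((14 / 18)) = 1818 / 665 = 2.73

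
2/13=0.15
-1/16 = -0.06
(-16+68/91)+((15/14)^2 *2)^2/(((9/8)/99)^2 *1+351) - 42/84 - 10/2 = -703767697419/33936583954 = -20.74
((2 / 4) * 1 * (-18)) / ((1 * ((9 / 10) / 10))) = -100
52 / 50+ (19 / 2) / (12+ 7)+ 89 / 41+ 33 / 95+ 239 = 243.06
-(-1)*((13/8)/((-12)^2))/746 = 13/859392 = 0.00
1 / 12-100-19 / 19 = -1211 / 12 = -100.92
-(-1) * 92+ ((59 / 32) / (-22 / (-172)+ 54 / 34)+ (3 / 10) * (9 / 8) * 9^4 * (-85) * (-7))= 26447346657 / 20072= 1317623.89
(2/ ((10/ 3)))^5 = 243/ 3125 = 0.08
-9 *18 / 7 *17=-2754 / 7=-393.43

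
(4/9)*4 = 16/9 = 1.78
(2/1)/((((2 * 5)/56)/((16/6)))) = 448/15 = 29.87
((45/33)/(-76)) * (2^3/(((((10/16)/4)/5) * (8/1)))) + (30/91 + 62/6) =575639/57057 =10.09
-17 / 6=-2.83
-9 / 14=-0.64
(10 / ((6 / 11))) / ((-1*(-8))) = 55 / 24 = 2.29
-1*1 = -1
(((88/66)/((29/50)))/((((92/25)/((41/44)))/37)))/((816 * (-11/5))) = -0.01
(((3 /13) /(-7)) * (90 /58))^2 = 18225 /6964321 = 0.00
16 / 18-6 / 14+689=43436 / 63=689.46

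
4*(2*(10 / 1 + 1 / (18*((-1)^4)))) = 724 / 9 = 80.44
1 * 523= 523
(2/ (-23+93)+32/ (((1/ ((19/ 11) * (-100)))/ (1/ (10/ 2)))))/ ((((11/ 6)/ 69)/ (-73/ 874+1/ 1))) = -3068071101/ 80465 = -38129.26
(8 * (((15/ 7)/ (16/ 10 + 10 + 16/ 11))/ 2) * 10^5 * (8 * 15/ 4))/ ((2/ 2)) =4950000000/ 2513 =1969757.26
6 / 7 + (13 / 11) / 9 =685 / 693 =0.99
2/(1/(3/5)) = 6/5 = 1.20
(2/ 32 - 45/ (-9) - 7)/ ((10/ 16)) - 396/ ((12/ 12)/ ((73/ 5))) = -57847/ 10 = -5784.70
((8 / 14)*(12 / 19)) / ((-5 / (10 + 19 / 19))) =-528 / 665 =-0.79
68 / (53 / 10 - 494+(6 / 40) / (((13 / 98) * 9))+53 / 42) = -185640 / 1330363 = -0.14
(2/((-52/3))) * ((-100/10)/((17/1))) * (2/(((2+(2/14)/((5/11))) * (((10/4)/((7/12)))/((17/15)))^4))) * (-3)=-82572791/95954625000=-0.00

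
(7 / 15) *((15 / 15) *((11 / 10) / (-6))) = -77 / 900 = -0.09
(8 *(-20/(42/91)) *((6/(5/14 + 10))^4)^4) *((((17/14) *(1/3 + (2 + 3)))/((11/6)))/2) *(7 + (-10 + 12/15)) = 8276591593928318596793078170779648/38184581555228782468798980712890625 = 0.22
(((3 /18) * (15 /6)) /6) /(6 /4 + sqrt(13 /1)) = -5 /516 + 5 * sqrt(13) /774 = 0.01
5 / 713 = 0.01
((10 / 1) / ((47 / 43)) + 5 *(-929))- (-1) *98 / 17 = -3699439 / 799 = -4630.09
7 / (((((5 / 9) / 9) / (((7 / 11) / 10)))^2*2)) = 2250423 / 605000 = 3.72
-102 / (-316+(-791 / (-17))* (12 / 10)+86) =4335 / 7402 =0.59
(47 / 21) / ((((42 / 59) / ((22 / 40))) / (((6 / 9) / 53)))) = 0.02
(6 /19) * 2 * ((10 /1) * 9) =1080 /19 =56.84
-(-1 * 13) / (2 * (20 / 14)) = 91 / 20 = 4.55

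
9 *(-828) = -7452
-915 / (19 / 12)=-10980 / 19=-577.89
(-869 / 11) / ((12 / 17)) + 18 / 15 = -6643 / 60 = -110.72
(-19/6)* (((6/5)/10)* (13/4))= -247/200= -1.24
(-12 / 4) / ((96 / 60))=-15 / 8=-1.88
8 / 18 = 0.44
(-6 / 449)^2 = 36 / 201601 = 0.00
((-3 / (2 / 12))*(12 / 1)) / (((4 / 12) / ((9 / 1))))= -5832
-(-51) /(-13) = -51 /13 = -3.92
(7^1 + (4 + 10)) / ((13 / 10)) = 210 / 13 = 16.15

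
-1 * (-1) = 1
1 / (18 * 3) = 1 / 54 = 0.02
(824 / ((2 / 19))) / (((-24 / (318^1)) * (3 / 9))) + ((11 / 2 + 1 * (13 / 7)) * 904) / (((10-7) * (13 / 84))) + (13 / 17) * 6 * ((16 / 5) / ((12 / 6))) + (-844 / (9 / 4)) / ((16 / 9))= -297041.74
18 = 18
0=0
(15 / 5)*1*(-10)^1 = -30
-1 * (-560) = 560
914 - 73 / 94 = 85843 / 94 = 913.22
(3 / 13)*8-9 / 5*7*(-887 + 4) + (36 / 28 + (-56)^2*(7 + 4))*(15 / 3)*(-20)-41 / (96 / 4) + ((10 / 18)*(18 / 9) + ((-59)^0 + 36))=-112647373757 / 32760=-3438564.52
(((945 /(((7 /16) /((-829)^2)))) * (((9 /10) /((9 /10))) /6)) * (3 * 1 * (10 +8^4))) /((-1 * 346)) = -1523778234840 /173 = -8807966675.38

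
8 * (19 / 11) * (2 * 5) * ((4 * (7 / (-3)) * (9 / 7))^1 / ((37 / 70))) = -1276800 / 407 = -3137.10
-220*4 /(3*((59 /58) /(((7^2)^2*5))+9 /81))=-2637.99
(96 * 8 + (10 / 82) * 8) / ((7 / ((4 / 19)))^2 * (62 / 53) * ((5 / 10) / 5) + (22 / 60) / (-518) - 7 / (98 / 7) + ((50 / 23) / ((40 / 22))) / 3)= 796324135040 / 133823766751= 5.95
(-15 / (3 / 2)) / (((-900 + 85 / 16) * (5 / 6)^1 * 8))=24 / 14315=0.00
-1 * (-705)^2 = -497025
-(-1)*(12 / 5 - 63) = -303 / 5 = -60.60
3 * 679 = 2037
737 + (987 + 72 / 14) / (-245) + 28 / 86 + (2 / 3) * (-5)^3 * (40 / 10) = 17696264 / 44247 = 399.94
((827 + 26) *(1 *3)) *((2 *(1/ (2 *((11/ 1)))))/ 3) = 77.55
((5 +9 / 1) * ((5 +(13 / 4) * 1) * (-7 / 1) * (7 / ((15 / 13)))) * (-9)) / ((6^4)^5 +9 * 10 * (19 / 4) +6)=13377 / 1107926800019215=0.00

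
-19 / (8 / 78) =-741 / 4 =-185.25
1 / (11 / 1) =1 / 11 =0.09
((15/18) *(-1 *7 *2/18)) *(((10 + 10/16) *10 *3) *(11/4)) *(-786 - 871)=941411.89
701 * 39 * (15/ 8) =410085/ 8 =51260.62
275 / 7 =39.29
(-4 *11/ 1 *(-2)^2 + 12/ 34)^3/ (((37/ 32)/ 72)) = -61341145933824/ 181781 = -337445310.20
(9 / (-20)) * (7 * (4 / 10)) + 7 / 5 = 7 / 50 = 0.14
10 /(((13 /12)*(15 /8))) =64 /13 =4.92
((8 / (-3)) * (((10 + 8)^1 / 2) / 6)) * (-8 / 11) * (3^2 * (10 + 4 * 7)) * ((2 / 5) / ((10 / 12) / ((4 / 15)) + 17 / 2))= 58368 / 1705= 34.23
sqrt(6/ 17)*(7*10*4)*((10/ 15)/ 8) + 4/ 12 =1/ 3 + 70*sqrt(102)/ 51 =14.20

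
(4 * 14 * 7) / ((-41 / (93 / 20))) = -9114 / 205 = -44.46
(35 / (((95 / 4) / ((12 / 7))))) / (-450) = -8 / 1425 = -0.01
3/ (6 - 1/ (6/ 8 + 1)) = 21/ 38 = 0.55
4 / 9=0.44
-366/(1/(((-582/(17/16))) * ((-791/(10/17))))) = -1347939936/5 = -269587987.20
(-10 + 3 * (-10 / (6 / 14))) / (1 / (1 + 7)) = -640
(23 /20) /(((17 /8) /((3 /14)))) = 69 /595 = 0.12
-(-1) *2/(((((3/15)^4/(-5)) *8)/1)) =-3125/4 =-781.25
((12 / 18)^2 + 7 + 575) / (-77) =-5242 / 693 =-7.56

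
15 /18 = 5 /6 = 0.83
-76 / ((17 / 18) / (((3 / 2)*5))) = -10260 / 17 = -603.53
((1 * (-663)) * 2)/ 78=-17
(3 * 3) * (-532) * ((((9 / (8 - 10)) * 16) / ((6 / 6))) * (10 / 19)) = 181440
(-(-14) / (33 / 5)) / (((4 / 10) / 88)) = 1400 / 3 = 466.67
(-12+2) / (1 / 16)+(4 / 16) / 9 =-5759 / 36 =-159.97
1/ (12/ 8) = 2/ 3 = 0.67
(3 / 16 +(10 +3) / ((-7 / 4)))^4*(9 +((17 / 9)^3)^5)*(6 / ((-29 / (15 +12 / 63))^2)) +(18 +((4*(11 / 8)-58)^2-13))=74967445388145440569147301505697 / 1190603282831934760599552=62965932.04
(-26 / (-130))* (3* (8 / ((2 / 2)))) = 24 / 5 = 4.80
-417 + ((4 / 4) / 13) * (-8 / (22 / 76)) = -59935 / 143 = -419.13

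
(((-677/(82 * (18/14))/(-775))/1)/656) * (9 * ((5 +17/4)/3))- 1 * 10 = -5002480657/500265600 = -10.00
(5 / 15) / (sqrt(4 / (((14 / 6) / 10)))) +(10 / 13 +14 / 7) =sqrt(210) / 180 +36 / 13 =2.85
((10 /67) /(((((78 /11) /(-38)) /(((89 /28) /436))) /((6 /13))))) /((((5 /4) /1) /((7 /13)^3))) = -911449 /2711552779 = -0.00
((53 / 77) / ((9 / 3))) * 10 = 530 / 231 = 2.29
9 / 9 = 1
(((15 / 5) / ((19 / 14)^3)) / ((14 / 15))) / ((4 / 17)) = 37485 / 6859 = 5.47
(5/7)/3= 5/21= 0.24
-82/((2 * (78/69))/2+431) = -1886/9939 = -0.19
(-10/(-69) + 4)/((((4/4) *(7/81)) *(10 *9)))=429/805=0.53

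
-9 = -9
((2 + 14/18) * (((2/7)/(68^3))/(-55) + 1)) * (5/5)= 33626755/12105632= 2.78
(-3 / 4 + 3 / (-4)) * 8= -12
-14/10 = -7/5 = -1.40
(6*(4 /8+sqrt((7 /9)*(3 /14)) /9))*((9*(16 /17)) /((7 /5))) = 80*sqrt(6) /119+2160 /119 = 19.80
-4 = -4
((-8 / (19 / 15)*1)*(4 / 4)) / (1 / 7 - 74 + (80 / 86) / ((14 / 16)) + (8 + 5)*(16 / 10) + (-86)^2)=-60200 / 70000617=-0.00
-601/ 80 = -7.51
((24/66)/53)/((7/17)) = 68/4081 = 0.02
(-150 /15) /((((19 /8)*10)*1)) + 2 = 30 /19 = 1.58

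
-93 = -93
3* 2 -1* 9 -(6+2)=-11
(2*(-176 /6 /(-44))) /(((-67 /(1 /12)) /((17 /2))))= -17 /1206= -0.01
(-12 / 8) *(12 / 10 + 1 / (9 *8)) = -1.82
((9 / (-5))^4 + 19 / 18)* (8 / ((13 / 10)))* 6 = 2079568 / 4875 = 426.58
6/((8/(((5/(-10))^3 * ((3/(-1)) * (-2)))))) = -0.56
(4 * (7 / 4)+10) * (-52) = -884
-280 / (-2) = 140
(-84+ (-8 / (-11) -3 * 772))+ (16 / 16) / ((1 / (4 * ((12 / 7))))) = -2392.42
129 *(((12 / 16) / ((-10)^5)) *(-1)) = 387 / 400000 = 0.00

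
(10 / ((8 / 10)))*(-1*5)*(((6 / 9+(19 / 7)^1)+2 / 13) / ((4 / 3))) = -120625 / 728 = -165.69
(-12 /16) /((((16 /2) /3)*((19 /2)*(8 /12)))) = -27 /608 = -0.04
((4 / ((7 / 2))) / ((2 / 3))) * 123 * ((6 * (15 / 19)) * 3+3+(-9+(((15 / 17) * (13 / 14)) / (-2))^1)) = 1644.87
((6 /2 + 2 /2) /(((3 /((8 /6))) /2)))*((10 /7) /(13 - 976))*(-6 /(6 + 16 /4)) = 0.00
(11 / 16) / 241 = 11 / 3856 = 0.00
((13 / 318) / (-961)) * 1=-13 / 305598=-0.00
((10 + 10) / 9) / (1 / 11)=220 / 9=24.44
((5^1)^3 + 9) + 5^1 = 139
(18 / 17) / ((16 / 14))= 63 / 68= 0.93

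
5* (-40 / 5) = -40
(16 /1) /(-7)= -2.29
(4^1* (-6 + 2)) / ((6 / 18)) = -48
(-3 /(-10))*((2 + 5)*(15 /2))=63 /4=15.75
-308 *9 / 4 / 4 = -173.25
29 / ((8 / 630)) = 9135 / 4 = 2283.75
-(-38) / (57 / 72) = 48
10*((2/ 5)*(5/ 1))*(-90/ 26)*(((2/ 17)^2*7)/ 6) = -4200/ 3757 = -1.12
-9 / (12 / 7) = -21 / 4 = -5.25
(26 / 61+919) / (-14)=-56085 / 854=-65.67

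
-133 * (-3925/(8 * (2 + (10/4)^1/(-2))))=522025/6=87004.17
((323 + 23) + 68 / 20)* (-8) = -13976 / 5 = -2795.20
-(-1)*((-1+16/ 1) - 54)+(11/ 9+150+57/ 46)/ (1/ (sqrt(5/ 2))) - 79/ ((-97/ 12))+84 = 5313/ 97+63119*sqrt(10)/ 828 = 295.84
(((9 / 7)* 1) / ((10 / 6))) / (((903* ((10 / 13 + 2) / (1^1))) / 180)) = 0.06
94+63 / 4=439 / 4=109.75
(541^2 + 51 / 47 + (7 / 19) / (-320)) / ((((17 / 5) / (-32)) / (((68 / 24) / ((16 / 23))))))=-1923647143153 / 171456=-11219479.88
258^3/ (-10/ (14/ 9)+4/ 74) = -4447939608/ 1651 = -2694088.19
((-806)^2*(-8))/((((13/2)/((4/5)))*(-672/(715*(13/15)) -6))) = 90288.06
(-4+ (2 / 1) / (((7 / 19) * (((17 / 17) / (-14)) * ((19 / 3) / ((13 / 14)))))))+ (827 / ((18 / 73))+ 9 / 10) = 1052006 / 315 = 3339.70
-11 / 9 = -1.22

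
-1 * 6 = -6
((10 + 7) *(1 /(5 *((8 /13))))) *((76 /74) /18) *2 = 4199 /6660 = 0.63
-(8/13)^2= -64/169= -0.38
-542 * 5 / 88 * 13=-17615 / 44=-400.34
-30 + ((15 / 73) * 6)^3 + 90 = 24070020 / 389017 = 61.87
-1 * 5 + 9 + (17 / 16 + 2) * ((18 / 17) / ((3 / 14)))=1301 / 68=19.13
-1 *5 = -5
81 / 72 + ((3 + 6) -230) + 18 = -1615 / 8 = -201.88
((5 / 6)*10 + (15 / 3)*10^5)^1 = 1500025 / 3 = 500008.33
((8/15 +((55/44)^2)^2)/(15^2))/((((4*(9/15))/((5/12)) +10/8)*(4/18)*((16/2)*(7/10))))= 11423/7537152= 0.00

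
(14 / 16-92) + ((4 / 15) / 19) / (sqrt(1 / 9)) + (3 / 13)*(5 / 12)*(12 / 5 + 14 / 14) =-896669 / 9880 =-90.76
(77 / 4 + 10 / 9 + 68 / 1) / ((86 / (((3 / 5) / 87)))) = 3181 / 448920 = 0.01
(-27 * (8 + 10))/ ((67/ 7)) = -3402/ 67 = -50.78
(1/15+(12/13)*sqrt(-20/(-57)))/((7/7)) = 1/15+8*sqrt(285)/247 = 0.61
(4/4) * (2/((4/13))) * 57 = 741/2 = 370.50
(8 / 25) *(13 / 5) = 104 / 125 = 0.83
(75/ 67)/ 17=75/ 1139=0.07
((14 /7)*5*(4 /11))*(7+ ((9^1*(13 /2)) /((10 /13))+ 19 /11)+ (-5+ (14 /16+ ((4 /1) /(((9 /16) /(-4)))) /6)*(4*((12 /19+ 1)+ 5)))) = -82.79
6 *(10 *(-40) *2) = -4800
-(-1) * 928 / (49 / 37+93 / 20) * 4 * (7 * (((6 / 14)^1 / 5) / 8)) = 206016 / 4421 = 46.60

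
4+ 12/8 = 11/2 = 5.50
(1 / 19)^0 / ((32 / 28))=7 / 8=0.88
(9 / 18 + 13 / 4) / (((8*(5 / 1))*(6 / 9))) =9 / 64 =0.14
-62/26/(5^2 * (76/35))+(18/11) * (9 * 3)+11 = 2996193/54340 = 55.14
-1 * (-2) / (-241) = -2 / 241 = -0.01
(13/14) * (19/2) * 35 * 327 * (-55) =-22211475/4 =-5552868.75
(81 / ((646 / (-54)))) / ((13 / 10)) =-21870 / 4199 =-5.21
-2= -2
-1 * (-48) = 48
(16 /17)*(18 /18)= 16 /17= 0.94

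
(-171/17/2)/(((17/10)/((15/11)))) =-12825/3179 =-4.03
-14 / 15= -0.93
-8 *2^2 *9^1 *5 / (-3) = 480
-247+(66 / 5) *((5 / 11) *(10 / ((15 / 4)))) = -231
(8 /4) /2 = 1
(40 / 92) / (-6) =-5 / 69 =-0.07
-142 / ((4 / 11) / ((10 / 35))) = -781 / 7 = -111.57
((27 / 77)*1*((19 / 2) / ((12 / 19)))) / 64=3249 / 39424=0.08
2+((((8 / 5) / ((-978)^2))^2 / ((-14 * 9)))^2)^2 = 2.00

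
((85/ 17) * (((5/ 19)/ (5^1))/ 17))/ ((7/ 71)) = 355/ 2261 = 0.16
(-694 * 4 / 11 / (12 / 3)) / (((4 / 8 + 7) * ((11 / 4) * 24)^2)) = -347 / 179685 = -0.00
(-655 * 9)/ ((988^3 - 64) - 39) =-1965/ 321476723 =-0.00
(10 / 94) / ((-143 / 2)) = -10 / 6721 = -0.00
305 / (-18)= -305 / 18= -16.94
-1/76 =-0.01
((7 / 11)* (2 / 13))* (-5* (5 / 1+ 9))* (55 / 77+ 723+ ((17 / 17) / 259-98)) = -22688540 / 5291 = -4288.14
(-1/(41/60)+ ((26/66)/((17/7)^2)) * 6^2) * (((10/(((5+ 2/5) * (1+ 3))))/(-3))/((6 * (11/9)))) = -0.02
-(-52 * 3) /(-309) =-52 /103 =-0.50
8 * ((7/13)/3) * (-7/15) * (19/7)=-1064/585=-1.82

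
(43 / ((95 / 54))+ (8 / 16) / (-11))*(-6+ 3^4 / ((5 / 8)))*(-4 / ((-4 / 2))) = 31511202 / 5225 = 6030.85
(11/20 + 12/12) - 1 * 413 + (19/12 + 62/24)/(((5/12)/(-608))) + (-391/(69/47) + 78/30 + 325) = -385811/60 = -6430.18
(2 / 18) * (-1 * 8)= -8 / 9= -0.89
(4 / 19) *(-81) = -324 / 19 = -17.05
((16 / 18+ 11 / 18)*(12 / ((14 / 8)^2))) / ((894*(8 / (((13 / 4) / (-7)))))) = -39 / 102214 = -0.00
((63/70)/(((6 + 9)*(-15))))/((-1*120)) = 1/30000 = 0.00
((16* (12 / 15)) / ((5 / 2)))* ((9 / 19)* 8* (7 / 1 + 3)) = 18432 / 95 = 194.02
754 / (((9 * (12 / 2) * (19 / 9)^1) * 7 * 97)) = 377 / 38703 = 0.01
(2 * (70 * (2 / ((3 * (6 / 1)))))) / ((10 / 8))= 112 / 9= 12.44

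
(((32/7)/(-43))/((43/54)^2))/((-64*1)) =1458/556549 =0.00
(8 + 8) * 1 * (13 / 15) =208 / 15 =13.87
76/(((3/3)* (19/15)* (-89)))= -60/89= -0.67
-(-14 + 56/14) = 10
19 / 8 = 2.38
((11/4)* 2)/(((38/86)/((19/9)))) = 473/18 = 26.28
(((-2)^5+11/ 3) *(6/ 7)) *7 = -170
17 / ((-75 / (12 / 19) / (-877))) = 59636 / 475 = 125.55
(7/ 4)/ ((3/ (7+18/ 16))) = 4.74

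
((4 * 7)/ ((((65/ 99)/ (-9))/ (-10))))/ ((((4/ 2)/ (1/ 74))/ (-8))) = -99792/ 481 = -207.47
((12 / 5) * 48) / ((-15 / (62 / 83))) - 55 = -126029 / 2075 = -60.74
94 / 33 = 2.85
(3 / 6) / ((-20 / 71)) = -71 / 40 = -1.78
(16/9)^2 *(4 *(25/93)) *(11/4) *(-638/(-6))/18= 11228800/203391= 55.21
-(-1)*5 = 5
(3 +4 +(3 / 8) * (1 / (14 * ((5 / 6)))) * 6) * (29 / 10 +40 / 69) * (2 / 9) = 345401 / 62100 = 5.56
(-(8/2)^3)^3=-262144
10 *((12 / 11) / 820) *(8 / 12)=4 / 451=0.01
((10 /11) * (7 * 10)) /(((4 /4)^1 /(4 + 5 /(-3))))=4900 /33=148.48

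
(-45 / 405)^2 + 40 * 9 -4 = 28837 / 81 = 356.01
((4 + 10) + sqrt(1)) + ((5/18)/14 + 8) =5801/252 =23.02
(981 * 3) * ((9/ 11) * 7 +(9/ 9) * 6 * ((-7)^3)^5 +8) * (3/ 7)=-2766470557703592123/ 77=-35928189061085611.99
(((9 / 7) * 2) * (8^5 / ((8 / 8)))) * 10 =5898240 / 7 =842605.71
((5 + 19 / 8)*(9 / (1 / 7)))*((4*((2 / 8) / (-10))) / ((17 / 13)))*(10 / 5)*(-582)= 14061411 / 340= 41357.09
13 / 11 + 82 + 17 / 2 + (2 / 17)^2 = 583001 / 6358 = 91.70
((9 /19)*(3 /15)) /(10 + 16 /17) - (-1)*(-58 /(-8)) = 85507 /11780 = 7.26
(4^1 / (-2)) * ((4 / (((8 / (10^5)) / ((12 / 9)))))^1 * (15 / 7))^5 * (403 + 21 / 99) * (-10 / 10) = 26612000000000000000000000000000000 / 554631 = 47981450730305374203749880000.00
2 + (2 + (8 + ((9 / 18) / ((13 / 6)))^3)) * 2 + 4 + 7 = 72555 / 2197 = 33.02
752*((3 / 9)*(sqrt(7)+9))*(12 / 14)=1504*sqrt(7) / 7+13536 / 7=2502.17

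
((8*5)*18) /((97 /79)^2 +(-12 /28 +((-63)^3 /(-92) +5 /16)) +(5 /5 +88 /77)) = 3858435840 /14584011667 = 0.26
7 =7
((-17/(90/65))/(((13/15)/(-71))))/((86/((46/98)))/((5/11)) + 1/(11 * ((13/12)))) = 99245575/39780012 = 2.49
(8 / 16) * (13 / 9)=13 / 18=0.72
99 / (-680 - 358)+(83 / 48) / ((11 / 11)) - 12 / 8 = 1111 / 8304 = 0.13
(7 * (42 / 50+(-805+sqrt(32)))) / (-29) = 140728 / 725 - 28 * sqrt(2) / 29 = 192.74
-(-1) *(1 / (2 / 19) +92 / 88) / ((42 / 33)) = 58 / 7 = 8.29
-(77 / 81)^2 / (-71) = 5929 / 465831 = 0.01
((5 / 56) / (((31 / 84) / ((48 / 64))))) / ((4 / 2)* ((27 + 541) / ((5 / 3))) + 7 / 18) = 2025 / 7610996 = 0.00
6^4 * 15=19440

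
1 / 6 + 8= 49 / 6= 8.17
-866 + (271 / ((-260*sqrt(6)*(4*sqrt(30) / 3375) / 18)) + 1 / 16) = -109755*sqrt(5) / 208 -13855 / 16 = -2045.84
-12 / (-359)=12 / 359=0.03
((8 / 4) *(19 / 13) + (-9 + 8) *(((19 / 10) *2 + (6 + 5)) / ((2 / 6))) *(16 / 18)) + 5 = -6151 / 195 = -31.54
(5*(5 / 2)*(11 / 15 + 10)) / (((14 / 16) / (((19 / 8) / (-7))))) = -2185 / 42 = -52.02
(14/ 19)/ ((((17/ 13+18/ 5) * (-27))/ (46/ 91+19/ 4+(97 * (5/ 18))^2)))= -53901070/ 13255407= -4.07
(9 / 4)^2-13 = -127 / 16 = -7.94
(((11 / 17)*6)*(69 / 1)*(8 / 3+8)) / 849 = 16192 / 4811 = 3.37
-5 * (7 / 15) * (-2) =14 / 3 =4.67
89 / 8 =11.12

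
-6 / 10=-3 / 5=-0.60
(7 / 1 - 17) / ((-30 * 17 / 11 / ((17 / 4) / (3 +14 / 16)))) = 22 / 93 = 0.24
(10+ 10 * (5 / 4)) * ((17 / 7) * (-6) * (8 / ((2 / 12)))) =-110160 / 7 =-15737.14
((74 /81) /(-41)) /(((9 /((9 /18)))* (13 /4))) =-148 /388557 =-0.00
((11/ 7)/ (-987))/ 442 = -11/ 3053778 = -0.00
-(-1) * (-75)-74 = -149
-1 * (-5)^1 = 5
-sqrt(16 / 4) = -2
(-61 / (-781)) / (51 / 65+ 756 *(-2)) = -3965 / 76716849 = -0.00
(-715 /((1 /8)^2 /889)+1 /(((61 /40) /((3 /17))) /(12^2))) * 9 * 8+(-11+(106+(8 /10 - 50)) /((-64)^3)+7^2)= -995288030050459547 /339804160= -2929004842.23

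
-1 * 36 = -36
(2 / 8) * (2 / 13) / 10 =1 / 260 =0.00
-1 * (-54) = 54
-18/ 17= -1.06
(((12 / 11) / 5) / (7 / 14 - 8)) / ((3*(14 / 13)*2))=-26 / 5775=-0.00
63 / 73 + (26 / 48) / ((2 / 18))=3351 / 584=5.74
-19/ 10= -1.90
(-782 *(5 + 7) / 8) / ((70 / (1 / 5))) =-1173 / 350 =-3.35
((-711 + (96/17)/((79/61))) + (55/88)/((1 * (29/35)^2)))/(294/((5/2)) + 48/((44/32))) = -350721827555/75791485152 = -4.63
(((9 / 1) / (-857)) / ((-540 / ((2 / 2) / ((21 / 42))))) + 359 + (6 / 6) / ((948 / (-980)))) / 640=242353913 / 433299200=0.56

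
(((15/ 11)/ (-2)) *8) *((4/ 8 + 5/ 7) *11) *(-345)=175950/ 7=25135.71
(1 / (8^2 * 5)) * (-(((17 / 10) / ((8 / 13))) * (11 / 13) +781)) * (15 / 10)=-188001 / 51200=-3.67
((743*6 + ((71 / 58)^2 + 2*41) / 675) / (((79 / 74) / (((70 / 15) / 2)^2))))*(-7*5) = -128471773356899 / 161446770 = -795753.13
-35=-35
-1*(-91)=91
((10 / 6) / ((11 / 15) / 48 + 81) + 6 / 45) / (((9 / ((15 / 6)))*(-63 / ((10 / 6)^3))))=-8416375 / 2678967837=-0.00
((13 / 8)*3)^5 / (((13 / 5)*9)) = 3855735 / 32768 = 117.67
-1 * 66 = -66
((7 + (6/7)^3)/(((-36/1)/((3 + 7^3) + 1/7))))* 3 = -6340991/28812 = -220.08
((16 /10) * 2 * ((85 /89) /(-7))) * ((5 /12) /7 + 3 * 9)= -154564 /13083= -11.81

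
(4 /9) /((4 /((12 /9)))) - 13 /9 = -35 /27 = -1.30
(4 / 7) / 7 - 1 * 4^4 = -12540 / 49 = -255.92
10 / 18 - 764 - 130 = -893.44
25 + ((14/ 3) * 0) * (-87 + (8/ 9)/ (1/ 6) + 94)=25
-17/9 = -1.89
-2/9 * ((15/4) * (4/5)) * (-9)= 6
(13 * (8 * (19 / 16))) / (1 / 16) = 1976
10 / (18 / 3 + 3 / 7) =1.56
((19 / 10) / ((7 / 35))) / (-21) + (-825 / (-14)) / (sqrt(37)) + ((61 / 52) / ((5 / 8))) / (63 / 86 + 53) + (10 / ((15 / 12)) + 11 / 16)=834635267 / 100922640 + 825* sqrt(37) / 518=17.96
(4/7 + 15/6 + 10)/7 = 183/98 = 1.87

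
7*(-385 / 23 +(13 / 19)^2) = -945686 / 8303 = -113.90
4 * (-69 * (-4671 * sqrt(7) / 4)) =322299 * sqrt(7) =852723.00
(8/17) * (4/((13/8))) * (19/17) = 4864/3757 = 1.29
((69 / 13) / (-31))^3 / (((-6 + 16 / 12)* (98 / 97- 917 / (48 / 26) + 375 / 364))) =-0.00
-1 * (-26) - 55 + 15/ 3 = -24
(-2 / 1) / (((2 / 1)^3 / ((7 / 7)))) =-1 / 4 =-0.25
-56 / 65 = -0.86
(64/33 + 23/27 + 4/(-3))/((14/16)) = 3464/2079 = 1.67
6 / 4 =3 / 2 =1.50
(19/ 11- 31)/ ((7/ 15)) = -690/ 11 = -62.73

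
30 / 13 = 2.31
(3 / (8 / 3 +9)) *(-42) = -54 / 5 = -10.80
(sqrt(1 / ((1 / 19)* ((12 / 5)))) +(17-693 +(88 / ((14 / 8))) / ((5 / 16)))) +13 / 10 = -7193 / 14 +sqrt(285) / 6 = -510.97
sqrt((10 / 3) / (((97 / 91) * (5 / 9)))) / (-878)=-sqrt(52962) / 85166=-0.00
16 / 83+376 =31224 / 83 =376.19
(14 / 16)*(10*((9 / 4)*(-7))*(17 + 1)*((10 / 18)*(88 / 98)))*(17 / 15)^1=-1402.50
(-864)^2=746496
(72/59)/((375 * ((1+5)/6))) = 24/7375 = 0.00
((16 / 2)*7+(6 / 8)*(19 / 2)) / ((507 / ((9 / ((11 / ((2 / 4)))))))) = 1515 / 29744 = 0.05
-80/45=-1.78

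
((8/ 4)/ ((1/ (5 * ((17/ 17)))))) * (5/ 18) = 25/ 9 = 2.78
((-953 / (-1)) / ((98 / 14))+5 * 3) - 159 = -55 / 7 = -7.86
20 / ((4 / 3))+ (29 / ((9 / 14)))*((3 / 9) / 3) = 1621 / 81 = 20.01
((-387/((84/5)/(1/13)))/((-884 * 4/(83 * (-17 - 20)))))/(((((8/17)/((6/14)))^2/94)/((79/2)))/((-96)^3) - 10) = 0.15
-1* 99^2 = -9801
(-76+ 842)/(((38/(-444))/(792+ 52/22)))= -1485914376/209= -7109638.16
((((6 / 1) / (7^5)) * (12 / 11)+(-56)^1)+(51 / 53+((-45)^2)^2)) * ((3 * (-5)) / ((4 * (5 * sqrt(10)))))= -15067258825587 * sqrt(10) / 48992405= -972535.56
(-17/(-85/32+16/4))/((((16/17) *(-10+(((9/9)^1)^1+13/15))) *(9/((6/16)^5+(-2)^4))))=757947295/257851392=2.94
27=27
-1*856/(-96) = 107/12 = 8.92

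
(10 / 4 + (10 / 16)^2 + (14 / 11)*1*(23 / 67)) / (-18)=-156953 / 849024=-0.18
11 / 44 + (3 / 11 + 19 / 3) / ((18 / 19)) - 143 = -161303 / 1188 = -135.78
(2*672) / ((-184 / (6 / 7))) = -144 / 23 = -6.26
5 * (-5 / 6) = -25 / 6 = -4.17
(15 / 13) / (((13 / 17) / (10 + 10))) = 5100 / 169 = 30.18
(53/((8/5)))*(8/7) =265/7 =37.86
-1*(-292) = 292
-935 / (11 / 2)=-170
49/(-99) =-0.49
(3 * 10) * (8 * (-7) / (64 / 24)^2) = -945 / 4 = -236.25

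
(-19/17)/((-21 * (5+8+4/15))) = 0.00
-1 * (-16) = 16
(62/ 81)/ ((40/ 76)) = 589/ 405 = 1.45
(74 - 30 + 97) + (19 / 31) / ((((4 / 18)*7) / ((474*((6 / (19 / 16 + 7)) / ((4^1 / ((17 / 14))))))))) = 36324957 / 198989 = 182.55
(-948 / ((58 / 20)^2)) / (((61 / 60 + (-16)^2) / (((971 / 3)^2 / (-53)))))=595875512000 / 687360233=866.90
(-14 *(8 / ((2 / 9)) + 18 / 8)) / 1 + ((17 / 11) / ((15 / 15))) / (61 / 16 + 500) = -94966097 / 177342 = -535.50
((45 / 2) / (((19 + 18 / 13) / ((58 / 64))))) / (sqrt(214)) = 3393 * sqrt(214) / 725888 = 0.07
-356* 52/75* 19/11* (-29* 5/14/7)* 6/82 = 5100056/110495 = 46.16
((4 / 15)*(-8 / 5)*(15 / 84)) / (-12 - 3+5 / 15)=2 / 385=0.01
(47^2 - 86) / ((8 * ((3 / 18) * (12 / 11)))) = 1459.56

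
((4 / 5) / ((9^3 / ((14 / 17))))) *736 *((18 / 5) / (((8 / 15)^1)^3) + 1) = 1019291 / 61965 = 16.45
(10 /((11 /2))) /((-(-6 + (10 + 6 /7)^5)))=-168070 /13944834937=-0.00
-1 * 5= -5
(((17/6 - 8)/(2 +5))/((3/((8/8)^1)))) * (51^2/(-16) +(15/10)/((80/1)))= 268739/6720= 39.99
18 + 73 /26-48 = -707 /26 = -27.19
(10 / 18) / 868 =5 / 7812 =0.00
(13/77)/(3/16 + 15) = 208/18711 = 0.01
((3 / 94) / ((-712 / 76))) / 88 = -57 / 1472416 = -0.00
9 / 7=1.29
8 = 8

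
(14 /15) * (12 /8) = 7 /5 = 1.40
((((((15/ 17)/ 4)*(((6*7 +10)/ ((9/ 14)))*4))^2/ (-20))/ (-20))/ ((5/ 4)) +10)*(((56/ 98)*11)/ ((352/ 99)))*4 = 1444003/ 10115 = 142.76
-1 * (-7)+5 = 12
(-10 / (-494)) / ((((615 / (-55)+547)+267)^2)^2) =73205 / 1502230213061860087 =0.00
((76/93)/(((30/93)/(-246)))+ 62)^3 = -22093422616/125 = -176747380.93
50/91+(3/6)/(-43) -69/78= -1357/3913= -0.35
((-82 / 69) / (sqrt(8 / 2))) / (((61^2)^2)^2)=-41 / 13227804596812389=-0.00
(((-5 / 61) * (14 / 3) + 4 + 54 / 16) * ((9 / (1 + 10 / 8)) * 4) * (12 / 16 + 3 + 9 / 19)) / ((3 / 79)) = 86533361 / 6954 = 12443.68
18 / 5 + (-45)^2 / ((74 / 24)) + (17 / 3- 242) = 235333 / 555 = 424.02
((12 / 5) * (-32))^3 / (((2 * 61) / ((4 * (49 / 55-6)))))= 31822184448 / 419375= 75880.02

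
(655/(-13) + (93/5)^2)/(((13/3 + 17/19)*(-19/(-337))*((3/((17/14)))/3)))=825508797/677950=1217.65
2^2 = 4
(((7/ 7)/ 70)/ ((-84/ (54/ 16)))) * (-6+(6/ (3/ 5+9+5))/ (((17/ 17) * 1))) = 459/ 143080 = 0.00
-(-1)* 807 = 807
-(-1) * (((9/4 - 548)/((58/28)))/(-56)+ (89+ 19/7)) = 313169/3248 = 96.42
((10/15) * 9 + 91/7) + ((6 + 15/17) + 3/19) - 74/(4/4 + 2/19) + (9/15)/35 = -6934768/169575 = -40.89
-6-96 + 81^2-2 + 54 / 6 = 6466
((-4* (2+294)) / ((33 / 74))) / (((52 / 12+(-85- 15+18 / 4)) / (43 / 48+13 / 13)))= 996632 / 18051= 55.21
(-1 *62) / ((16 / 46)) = -713 / 4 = -178.25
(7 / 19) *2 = 14 / 19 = 0.74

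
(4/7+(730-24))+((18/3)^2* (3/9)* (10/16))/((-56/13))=78941/112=704.83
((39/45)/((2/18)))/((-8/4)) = -39/10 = -3.90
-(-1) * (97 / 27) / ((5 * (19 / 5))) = 97 / 513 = 0.19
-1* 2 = -2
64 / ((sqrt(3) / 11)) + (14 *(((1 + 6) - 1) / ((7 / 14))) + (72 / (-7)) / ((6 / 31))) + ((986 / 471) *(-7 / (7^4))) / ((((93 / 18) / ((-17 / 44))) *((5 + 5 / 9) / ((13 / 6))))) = 210914692059 / 1836319100 + 704 *sqrt(3) / 3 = 521.31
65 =65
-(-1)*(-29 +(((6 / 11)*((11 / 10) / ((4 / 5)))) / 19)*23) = -2135 / 76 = -28.09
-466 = -466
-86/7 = -12.29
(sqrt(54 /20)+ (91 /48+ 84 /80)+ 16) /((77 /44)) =6 * sqrt(30) /35+ 4547 /420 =11.77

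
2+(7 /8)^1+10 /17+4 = 1015 /136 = 7.46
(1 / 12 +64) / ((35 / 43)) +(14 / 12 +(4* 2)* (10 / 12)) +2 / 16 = 24273 / 280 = 86.69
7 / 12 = 0.58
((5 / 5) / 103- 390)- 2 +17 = -38624 / 103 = -374.99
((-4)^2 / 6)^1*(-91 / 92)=-182 / 69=-2.64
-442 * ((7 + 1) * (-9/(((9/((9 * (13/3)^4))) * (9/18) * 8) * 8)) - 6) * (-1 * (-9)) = 6359717/2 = 3179858.50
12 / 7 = 1.71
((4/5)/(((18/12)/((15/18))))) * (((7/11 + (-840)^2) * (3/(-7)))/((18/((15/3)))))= -11088010/297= -37333.37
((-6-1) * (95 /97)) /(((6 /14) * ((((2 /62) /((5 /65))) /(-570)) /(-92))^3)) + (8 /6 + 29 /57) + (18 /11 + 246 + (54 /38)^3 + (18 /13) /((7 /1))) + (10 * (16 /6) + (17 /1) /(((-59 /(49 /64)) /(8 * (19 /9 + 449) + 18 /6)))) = -119645834805965520290244247153145 /3824968071532608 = -31280217917747273.66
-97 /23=-4.22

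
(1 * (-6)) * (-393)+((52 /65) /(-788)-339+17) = 2005459 /985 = 2036.00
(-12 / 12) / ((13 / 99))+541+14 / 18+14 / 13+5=63208 / 117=540.24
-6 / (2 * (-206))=0.01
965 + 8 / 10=4829 / 5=965.80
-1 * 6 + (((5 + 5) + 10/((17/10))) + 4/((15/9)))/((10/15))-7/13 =23078/1105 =20.89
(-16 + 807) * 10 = 7910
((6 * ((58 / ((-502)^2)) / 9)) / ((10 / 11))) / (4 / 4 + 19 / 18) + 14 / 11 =163183117 / 128207035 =1.27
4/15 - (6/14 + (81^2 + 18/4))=-1378789/210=-6565.66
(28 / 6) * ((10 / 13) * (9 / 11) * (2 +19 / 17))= 22260 / 2431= 9.16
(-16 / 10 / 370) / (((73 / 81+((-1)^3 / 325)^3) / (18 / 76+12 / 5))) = -0.01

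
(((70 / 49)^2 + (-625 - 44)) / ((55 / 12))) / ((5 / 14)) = -71304 / 175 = -407.45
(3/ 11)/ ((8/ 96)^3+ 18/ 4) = 5184/ 85547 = 0.06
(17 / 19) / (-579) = -17 / 11001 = -0.00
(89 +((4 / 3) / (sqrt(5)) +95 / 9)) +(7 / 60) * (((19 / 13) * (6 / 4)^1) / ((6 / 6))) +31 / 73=4 * sqrt(5) / 15 +34244621 / 341640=100.83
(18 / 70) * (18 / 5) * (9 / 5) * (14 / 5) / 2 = 1458 / 625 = 2.33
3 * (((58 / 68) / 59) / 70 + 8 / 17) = 198327 / 140420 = 1.41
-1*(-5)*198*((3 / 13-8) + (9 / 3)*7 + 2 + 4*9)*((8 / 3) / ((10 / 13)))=175824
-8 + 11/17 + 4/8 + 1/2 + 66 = 1014/17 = 59.65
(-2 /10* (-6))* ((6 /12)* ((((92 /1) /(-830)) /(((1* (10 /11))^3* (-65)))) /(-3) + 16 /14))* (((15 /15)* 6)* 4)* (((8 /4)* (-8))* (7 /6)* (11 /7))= -56933484784 /118015625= -482.42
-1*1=-1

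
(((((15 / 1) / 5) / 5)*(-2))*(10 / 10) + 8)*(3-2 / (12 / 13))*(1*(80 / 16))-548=-1559 / 3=-519.67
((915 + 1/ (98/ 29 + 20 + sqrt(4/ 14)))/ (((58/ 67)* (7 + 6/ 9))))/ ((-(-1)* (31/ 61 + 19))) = 265313130624/ 37539997285 - 355569* sqrt(14)/ 176049642440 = 7.07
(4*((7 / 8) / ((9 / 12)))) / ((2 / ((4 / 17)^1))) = 28 / 51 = 0.55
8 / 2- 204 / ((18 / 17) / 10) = -5768 / 3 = -1922.67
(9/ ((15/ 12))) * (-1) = -36/ 5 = -7.20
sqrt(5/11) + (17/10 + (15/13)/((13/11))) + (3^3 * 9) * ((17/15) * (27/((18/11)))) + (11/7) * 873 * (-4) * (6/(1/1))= -167854658/5915 + sqrt(55)/11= -28377.12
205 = 205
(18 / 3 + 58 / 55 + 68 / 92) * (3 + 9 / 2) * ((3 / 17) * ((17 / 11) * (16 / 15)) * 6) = 1419696 / 13915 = 102.03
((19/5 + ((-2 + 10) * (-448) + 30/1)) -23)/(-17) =17866/85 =210.19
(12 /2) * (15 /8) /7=45 /28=1.61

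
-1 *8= -8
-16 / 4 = -4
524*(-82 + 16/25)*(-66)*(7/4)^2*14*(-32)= -96511770432/25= -3860470817.28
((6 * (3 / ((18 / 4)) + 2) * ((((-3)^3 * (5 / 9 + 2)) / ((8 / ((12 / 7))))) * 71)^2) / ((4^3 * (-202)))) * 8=-216001809 / 19796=-10911.39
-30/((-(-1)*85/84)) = -504/17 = -29.65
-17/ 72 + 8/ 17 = 287/ 1224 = 0.23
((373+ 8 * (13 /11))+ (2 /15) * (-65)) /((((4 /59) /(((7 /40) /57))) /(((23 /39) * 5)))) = 117170165 /2347488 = 49.91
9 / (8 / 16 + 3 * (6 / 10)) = 3.91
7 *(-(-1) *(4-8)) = -28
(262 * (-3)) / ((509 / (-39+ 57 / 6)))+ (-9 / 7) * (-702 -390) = 737823 / 509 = 1449.55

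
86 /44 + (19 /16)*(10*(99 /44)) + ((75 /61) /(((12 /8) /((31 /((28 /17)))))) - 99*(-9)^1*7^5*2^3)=18006470318495 /150304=119800340.10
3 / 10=0.30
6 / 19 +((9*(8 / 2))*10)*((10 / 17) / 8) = 8652 / 323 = 26.79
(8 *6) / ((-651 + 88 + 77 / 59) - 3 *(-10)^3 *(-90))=-708 / 3990785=-0.00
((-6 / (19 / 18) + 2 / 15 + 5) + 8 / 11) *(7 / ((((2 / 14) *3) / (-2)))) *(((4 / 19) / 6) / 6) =-54194 / 1608255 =-0.03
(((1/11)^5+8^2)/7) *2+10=31888100/1127357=28.29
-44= -44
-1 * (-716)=716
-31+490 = 459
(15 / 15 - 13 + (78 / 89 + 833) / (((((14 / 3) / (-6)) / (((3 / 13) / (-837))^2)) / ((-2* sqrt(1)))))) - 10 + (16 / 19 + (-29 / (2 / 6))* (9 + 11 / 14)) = -30192361622861 / 34603835994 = -872.51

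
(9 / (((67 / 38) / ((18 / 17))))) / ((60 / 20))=2052 / 1139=1.80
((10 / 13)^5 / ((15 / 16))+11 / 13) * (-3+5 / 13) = -42925442 / 14480427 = -2.96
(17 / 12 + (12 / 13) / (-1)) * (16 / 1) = 308 / 39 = 7.90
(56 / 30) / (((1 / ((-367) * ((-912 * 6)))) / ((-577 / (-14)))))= 772496832 / 5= 154499366.40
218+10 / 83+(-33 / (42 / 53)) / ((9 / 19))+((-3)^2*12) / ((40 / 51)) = 7004449 / 26145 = 267.91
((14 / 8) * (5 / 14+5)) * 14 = 525 / 4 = 131.25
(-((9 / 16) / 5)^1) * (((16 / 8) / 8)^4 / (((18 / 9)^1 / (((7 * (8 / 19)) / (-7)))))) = 9 / 97280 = 0.00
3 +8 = 11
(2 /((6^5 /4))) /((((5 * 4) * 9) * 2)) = 0.00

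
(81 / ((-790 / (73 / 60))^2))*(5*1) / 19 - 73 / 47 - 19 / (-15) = -38317970299 / 133757112000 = -0.29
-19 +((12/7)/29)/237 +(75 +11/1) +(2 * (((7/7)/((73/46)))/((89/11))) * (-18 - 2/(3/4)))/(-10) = 105216853529/1562885835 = 67.32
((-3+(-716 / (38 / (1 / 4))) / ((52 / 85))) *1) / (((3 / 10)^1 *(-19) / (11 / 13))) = 1162865 / 732108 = 1.59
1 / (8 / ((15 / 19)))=15 / 152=0.10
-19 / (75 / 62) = -1178 / 75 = -15.71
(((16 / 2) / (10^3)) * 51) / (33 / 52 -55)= -0.01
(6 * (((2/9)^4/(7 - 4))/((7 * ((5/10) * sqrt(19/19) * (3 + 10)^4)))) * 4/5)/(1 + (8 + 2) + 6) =0.00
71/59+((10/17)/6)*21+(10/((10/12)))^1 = 15308/1003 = 15.26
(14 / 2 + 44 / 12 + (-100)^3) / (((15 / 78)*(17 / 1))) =-77999168 / 255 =-305879.09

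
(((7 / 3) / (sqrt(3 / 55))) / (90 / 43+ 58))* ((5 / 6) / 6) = 1505* sqrt(165) / 837216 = 0.02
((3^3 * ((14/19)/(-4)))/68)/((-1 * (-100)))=-189/258400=-0.00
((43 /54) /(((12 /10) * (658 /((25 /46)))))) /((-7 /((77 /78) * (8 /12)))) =-59125 /1147399344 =-0.00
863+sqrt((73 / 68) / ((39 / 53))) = sqrt(2565147) / 1326+863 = 864.21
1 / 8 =0.12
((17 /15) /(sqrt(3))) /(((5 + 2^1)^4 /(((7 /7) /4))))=17*sqrt(3) /432180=0.00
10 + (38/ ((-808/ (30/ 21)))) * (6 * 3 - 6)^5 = -11812450/ 707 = -16707.85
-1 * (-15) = 15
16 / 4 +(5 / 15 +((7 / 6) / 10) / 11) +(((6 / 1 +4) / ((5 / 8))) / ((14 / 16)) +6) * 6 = 150.06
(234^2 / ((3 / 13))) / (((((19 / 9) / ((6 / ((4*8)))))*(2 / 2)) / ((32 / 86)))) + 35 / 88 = 7841.83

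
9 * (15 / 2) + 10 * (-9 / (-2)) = 225 / 2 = 112.50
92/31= 2.97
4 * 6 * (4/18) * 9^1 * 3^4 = 3888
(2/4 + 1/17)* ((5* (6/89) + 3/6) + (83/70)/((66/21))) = 451763/665720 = 0.68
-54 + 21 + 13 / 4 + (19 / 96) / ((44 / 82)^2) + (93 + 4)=3156643 / 46464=67.94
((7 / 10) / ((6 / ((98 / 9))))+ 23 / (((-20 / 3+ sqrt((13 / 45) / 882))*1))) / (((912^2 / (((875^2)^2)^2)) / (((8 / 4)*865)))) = -61710269164274156510829925537109375 / 39614011289856 - 47852695659697055816650390625*sqrt(130) / 81510311296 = -1564482641846414361733.68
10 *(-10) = -100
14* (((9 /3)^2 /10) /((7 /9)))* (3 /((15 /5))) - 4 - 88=-379 /5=-75.80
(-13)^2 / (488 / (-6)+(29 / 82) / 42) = -2.08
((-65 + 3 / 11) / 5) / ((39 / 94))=-66928 / 2145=-31.20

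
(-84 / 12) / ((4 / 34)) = -119 / 2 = -59.50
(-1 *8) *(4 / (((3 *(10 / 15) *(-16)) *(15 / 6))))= 2 / 5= 0.40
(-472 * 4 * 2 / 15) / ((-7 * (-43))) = -3776 / 4515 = -0.84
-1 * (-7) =7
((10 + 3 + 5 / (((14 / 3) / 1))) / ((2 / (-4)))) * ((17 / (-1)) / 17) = 197 / 7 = 28.14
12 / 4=3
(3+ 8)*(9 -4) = 55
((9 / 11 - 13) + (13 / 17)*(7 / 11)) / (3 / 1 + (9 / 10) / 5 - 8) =109350 / 45067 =2.43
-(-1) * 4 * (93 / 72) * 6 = 31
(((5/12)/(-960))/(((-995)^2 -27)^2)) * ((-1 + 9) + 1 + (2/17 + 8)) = -97/12796133898292224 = -0.00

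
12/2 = 6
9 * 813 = 7317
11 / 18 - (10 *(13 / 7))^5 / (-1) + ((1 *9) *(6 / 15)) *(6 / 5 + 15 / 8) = 33416546691991 / 15126300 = 2209168.58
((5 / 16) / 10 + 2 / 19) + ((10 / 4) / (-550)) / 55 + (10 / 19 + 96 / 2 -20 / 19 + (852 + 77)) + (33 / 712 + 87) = 1063.66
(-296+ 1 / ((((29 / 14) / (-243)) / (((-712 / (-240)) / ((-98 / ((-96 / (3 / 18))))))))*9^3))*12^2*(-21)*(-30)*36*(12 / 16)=-21225307392 / 29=-731907151.45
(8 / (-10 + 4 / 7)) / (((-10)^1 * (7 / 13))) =26 / 165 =0.16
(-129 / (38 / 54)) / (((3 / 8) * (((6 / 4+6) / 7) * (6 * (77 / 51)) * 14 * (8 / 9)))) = -4.05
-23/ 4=-5.75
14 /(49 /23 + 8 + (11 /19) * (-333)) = -3059 /39911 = -0.08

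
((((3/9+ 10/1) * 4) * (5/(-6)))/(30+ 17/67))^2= 431392900/332807049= 1.30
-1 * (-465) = 465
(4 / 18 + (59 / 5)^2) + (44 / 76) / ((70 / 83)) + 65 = 12278149 / 59850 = 205.15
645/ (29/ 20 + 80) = 4300/ 543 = 7.92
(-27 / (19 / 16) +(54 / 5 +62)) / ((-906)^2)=0.00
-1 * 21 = -21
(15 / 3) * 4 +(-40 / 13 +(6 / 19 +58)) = 75.24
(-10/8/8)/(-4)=5/128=0.04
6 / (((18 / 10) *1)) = 10 / 3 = 3.33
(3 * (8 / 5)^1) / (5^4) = 24 / 3125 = 0.01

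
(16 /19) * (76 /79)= 64 /79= 0.81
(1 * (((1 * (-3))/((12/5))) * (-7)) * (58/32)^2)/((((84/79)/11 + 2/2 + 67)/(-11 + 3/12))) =-1099897645/242384896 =-4.54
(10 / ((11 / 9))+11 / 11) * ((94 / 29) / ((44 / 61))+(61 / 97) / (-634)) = 4450965162 / 107898241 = 41.25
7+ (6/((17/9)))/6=128/17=7.53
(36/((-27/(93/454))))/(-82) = 31/9307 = 0.00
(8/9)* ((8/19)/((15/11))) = 704/2565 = 0.27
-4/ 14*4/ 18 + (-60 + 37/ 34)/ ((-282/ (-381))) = -16038787/ 201348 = -79.66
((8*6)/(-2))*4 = -96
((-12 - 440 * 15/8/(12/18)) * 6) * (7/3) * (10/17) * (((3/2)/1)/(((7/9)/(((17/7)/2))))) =-48195/2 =-24097.50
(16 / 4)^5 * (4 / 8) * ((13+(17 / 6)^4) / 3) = 3211808 / 243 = 13217.32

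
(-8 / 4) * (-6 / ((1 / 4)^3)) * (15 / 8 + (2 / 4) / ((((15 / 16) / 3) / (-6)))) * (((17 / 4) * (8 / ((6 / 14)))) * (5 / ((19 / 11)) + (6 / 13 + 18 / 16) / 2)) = -428749860 / 247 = -1735829.39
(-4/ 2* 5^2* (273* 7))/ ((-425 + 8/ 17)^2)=-563550/ 1062961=-0.53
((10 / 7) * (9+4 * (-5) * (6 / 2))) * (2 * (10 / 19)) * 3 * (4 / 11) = -122400 / 1463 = -83.66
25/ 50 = 1/ 2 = 0.50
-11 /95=-0.12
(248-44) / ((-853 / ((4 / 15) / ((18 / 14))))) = -0.05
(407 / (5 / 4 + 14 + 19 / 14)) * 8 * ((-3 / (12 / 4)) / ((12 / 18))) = -45584 / 155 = -294.09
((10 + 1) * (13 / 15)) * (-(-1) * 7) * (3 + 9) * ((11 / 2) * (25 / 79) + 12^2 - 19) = 8018010 / 79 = 101493.80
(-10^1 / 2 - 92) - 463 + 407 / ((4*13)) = -28713 / 52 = -552.17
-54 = -54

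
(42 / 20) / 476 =3 / 680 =0.00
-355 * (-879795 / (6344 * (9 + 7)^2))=192.31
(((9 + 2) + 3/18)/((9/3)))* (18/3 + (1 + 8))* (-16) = -2680/3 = -893.33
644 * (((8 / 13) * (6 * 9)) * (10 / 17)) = 2782080 / 221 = 12588.60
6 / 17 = 0.35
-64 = -64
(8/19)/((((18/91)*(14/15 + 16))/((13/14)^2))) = 0.11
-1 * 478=-478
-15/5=-3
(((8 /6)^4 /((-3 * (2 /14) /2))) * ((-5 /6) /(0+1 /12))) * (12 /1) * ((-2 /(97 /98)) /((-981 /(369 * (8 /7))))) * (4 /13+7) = 11234.58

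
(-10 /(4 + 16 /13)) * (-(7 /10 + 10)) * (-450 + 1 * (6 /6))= -624559 /68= -9184.69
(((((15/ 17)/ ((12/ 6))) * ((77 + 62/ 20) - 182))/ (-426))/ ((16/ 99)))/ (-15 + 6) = -11209/ 154496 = -0.07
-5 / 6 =-0.83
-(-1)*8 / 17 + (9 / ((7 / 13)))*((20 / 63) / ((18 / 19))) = 6.07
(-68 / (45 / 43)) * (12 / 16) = -731 / 15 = -48.73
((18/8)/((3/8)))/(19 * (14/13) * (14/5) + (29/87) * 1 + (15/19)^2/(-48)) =0.10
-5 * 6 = -30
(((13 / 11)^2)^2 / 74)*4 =57122 / 541717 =0.11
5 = 5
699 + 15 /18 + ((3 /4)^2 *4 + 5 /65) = 109537 /156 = 702.16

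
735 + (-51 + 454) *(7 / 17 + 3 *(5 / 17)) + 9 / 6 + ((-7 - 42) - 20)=40427 / 34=1189.03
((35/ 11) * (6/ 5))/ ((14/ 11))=3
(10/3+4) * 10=220/3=73.33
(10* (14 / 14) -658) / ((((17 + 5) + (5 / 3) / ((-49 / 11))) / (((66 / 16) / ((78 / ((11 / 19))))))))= -130977 / 142766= -0.92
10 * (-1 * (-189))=1890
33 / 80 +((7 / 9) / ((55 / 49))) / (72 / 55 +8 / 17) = 60043 / 74880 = 0.80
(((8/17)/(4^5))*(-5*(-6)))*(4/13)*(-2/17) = -15/30056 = -0.00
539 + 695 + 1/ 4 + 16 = 5001/ 4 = 1250.25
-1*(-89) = 89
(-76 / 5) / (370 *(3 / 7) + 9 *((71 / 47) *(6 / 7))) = -6251 / 70005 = -0.09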